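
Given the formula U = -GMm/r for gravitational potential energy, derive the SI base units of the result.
Units of each symbol in U = -GMm/r:
  G (gravitational constant): m³/(kg·s²)
  M (mass): kg
  m (mass): kg
  r (distance): m  → in the denominator, contributes 1/m
  The minus sign does not affect the units.

Multiplying the contributions: [m³/(kg·s²)] · [kg] · [kg] · [1/m]
Adding exponents of each base unit: kg: 1, m: 2, s: -2
SI base units of gravitational potential energy: kg·m²/s²

Answer: kg·m²/s²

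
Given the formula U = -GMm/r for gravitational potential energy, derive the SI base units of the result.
Units of each symbol in U = -GMm/r:
  G (gravitational constant): m³/(kg·s²)
  M (mass): kg
  m (mass): kg
  r (distance): m  → in the denominator, contributes 1/m
  The minus sign does not affect the units.

Multiplying the contributions: [m³/(kg·s²)] · [kg] · [kg] · [1/m]
Adding exponents of each base unit: kg: 1, m: 2, s: -2
SI base units of gravitational potential energy: kg·m²/s²

Answer: kg·m²/s²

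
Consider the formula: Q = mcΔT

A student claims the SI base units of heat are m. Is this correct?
Units of each symbol in Q = mcΔT:
  m (mass): kg
  c (specific heat capacity, in J/(kg·K)): m²/(s²·K)
  ΔT (temperature change): K

Multiplying the contributions: [kg] · [m²/(s²·K)] · [K]
Adding exponents of each base unit: kg: 1, m: 2, s: -2
SI base units of heat: kg·m²/s²

The claimed units m (exponents m: 1) do not match the derived units kg·m²/s² (exponents kg: 1, m: 2, s: -2), so the claim is incorrect.

Answer: No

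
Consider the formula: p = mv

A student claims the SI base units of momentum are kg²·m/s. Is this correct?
Units of each symbol in p = mv:
  m (mass): kg
  v (velocity): m/s

Multiplying the contributions: [kg] · [m/s]
Adding exponents of each base unit: kg: 1, m: 1, s: -1
SI base units of momentum: kg·m/s

The claimed units kg²·m/s (exponents kg: 2, m: 1, s: -1) do not match the derived units kg·m/s (exponents kg: 1, m: 1, s: -1), so the claim is incorrect.

Answer: No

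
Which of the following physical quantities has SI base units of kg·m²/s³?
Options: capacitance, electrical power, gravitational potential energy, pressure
Checking the SI base units of each option:
  capacitance (C = Q/V): s⁴·A²/(kg·m²)  ✗
  electrical power (P = IV): kg·m²/s³  ✓ matches
  gravitational potential energy (U = -GMm/r): kg·m²/s²  ✗
  pressure (P = F/A): kg/(m·s²)  ✗

Only electrical power has units kg·m²/s³.

Answer: electrical power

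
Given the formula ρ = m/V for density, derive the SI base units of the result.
Units of each symbol in ρ = m/V:
  m (mass): kg
  V (volume): m³  → in the denominator, contributes 1/m³

Multiplying the contributions: [kg] · [1/m³]
Adding exponents of each base unit: kg: 1, m: -3
SI base units of density: kg/m³

Answer: kg/m³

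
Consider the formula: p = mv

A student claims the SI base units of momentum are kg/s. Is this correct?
Units of each symbol in p = mv:
  m (mass): kg
  v (velocity): m/s

Multiplying the contributions: [kg] · [m/s]
Adding exponents of each base unit: kg: 1, m: 1, s: -1
SI base units of momentum: kg·m/s

The claimed units kg/s (exponents kg: 1, s: -1) do not match the derived units kg·m/s (exponents kg: 1, m: 1, s: -1), so the claim is incorrect.

Answer: No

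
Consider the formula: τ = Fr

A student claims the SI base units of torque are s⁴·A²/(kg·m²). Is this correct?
Units of each symbol in τ = Fr:
  F (force): kg·m/s²
  r (lever arm): m

Multiplying the contributions: [kg·m/s²] · [m]
Adding exponents of each base unit: kg: 1, m: 2, s: -2
SI base units of torque: kg·m²/s²

The claimed units s⁴·A²/(kg·m²) (exponents kg: -1, m: -2, s: 4, A: 2) do not match the derived units kg·m²/s² (exponents kg: 1, m: 2, s: -2), so the claim is incorrect.

Answer: No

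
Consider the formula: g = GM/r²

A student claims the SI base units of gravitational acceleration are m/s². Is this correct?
Units of each symbol in g = GM/r²:
  G (gravitational constant): m³/(kg·s²)
  M (mass): kg
  r (distance): m  → to the power 2 in the denominator, contributes 1/m²

Multiplying the contributions: [m³/(kg·s²)] · [kg] · [1/m²]
Adding exponents of each base unit: m: 1, s: -2
SI base units of gravitational acceleration: m/s²

The claimed units m/s² match the derived units, so the claim is correct.

Answer: Yes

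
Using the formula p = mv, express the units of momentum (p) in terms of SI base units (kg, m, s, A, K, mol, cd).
Units of each symbol in p = mv:
  m (mass): kg
  v (velocity): m/s

Multiplying the contributions: [kg] · [m/s]
Adding exponents of each base unit: kg: 1, m: 1, s: -1
SI base units of momentum: kg·m/s

Answer: kg·m/s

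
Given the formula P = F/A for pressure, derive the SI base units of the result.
Units of each symbol in P = F/A:
  F (force): kg·m/s²
  A (area): m²  → in the denominator, contributes 1/m²

Multiplying the contributions: [kg·m/s²] · [1/m²]
Adding exponents of each base unit: kg: 1, m: -1, s: -2
SI base units of pressure: kg/(m·s²)

Answer: kg/(m·s²)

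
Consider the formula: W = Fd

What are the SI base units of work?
Units of each symbol in W = Fd:
  F (force): kg·m/s²
  d (displacement): m

Multiplying the contributions: [kg·m/s²] · [m]
Adding exponents of each base unit: kg: 1, m: 2, s: -2
SI base units of work: kg·m²/s²

Answer: kg·m²/s²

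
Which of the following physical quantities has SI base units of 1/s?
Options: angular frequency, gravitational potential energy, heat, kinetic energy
Checking the SI base units of each option:
  angular frequency (ω = 2πf): 1/s  ✓ matches
  gravitational potential energy (U = -GMm/r): kg·m²/s²  ✗
  heat (Q = mcΔT): kg·m²/s²  ✗
  kinetic energy (E = ½mv²): kg·m²/s²  ✗

Only angular frequency has units 1/s.

Answer: angular frequency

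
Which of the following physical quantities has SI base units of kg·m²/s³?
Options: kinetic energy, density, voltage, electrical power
Checking the SI base units of each option:
  kinetic energy (E = ½mv²): kg·m²/s²  ✗
  density (ρ = m/V): kg/m³  ✗
  voltage (V = IR): kg·m²/(s³·A)  ✗
  electrical power (P = IV): kg·m²/s³  ✓ matches

Only electrical power has units kg·m²/s³.

Answer: electrical power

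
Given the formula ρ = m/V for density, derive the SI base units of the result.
Units of each symbol in ρ = m/V:
  m (mass): kg
  V (volume): m³  → in the denominator, contributes 1/m³

Multiplying the contributions: [kg] · [1/m³]
Adding exponents of each base unit: kg: 1, m: -3
SI base units of density: kg/m³

Answer: kg/m³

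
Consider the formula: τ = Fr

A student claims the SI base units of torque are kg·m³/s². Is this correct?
Units of each symbol in τ = Fr:
  F (force): kg·m/s²
  r (lever arm): m

Multiplying the contributions: [kg·m/s²] · [m]
Adding exponents of each base unit: kg: 1, m: 2, s: -2
SI base units of torque: kg·m²/s²

The claimed units kg·m³/s² (exponents kg: 1, m: 3, s: -2) do not match the derived units kg·m²/s² (exponents kg: 1, m: 2, s: -2), so the claim is incorrect.

Answer: No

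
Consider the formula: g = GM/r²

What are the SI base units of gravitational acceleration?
Units of each symbol in g = GM/r²:
  G (gravitational constant): m³/(kg·s²)
  M (mass): kg
  r (distance): m  → to the power 2 in the denominator, contributes 1/m²

Multiplying the contributions: [m³/(kg·s²)] · [kg] · [1/m²]
Adding exponents of each base unit: m: 1, s: -2
SI base units of gravitational acceleration: m/s²

Answer: m/s²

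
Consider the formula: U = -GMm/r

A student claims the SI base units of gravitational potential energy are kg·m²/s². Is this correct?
Units of each symbol in U = -GMm/r:
  G (gravitational constant): m³/(kg·s²)
  M (mass): kg
  m (mass): kg
  r (distance): m  → in the denominator, contributes 1/m
  The minus sign does not affect the units.

Multiplying the contributions: [m³/(kg·s²)] · [kg] · [kg] · [1/m]
Adding exponents of each base unit: kg: 1, m: 2, s: -2
SI base units of gravitational potential energy: kg·m²/s²

The claimed units kg·m²/s² match the derived units, so the claim is correct.

Answer: Yes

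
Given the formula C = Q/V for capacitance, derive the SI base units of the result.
Units of each symbol in C = Q/V:
  Q (charge, in coulombs): s·A
  V (voltage, in volts): kg·m²/(s³·A)  → in the denominator, contributes s³·A/(kg·m²)

Multiplying the contributions: [s·A] · [s³·A/(kg·m²)]
Adding exponents of each base unit: kg: -1, m: -2, s: 4, A: 2
SI base units of capacitance: s⁴·A²/(kg·m²)

Answer: s⁴·A²/(kg·m²)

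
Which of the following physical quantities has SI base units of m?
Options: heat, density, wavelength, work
Checking the SI base units of each option:
  heat (Q = mcΔT): kg·m²/s²  ✗
  density (ρ = m/V): kg/m³  ✗
  wavelength (λ = v/f): m  ✓ matches
  work (W = Fd): kg·m²/s²  ✗

Only wavelength has units m.

Answer: wavelength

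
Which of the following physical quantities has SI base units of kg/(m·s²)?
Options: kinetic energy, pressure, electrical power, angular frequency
Checking the SI base units of each option:
  kinetic energy (E = ½mv²): kg·m²/s²  ✗
  pressure (P = F/A): kg/(m·s²)  ✓ matches
  electrical power (P = IV): kg·m²/s³  ✗
  angular frequency (ω = 2πf): 1/s  ✗

Only pressure has units kg/(m·s²).

Answer: pressure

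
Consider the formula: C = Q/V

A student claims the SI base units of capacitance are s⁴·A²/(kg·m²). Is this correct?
Units of each symbol in C = Q/V:
  Q (charge, in coulombs): s·A
  V (voltage, in volts): kg·m²/(s³·A)  → in the denominator, contributes s³·A/(kg·m²)

Multiplying the contributions: [s·A] · [s³·A/(kg·m²)]
Adding exponents of each base unit: kg: -1, m: -2, s: 4, A: 2
SI base units of capacitance: s⁴·A²/(kg·m²)

The claimed units s⁴·A²/(kg·m²) match the derived units, so the claim is correct.

Answer: Yes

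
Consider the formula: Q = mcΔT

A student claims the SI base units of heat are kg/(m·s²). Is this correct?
Units of each symbol in Q = mcΔT:
  m (mass): kg
  c (specific heat capacity, in J/(kg·K)): m²/(s²·K)
  ΔT (temperature change): K

Multiplying the contributions: [kg] · [m²/(s²·K)] · [K]
Adding exponents of each base unit: kg: 1, m: 2, s: -2
SI base units of heat: kg·m²/s²

The claimed units kg/(m·s²) (exponents kg: 1, m: -1, s: -2) do not match the derived units kg·m²/s² (exponents kg: 1, m: 2, s: -2), so the claim is incorrect.

Answer: No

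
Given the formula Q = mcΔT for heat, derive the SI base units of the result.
Units of each symbol in Q = mcΔT:
  m (mass): kg
  c (specific heat capacity, in J/(kg·K)): m²/(s²·K)
  ΔT (temperature change): K

Multiplying the contributions: [kg] · [m²/(s²·K)] · [K]
Adding exponents of each base unit: kg: 1, m: 2, s: -2
SI base units of heat: kg·m²/s²

Answer: kg·m²/s²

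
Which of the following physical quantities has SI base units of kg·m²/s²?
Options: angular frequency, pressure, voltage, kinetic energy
Checking the SI base units of each option:
  angular frequency (ω = 2πf): 1/s  ✗
  pressure (P = F/A): kg/(m·s²)  ✗
  voltage (V = IR): kg·m²/(s³·A)  ✗
  kinetic energy (E = ½mv²): kg·m²/s²  ✓ matches

Only kinetic energy has units kg·m²/s².

Answer: kinetic energy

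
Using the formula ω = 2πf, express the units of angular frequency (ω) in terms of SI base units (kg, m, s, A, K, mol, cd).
Units of each symbol in ω = 2πf:
  f (frequency): 1/s
  The factor 2π is dimensionless.

Multiplying the contributions: [1/s]
Adding exponents of each base unit: s: -1
SI base units of angular frequency: 1/s

Answer: 1/s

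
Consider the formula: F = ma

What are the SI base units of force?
Units of each symbol in F = ma:
  m (mass): kg
  a (acceleration): m/s²

Multiplying the contributions: [kg] · [m/s²]
Adding exponents of each base unit: kg: 1, m: 1, s: -2
SI base units of force: kg·m/s²

Answer: kg·m/s²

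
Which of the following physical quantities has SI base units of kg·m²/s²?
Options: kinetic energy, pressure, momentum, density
Checking the SI base units of each option:
  kinetic energy (E = ½mv²): kg·m²/s²  ✓ matches
  pressure (P = F/A): kg/(m·s²)  ✗
  momentum (p = mv): kg·m/s  ✗
  density (ρ = m/V): kg/m³  ✗

Only kinetic energy has units kg·m²/s².

Answer: kinetic energy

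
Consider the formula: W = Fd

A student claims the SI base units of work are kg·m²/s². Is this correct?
Units of each symbol in W = Fd:
  F (force): kg·m/s²
  d (displacement): m

Multiplying the contributions: [kg·m/s²] · [m]
Adding exponents of each base unit: kg: 1, m: 2, s: -2
SI base units of work: kg·m²/s²

The claimed units kg·m²/s² match the derived units, so the claim is correct.

Answer: Yes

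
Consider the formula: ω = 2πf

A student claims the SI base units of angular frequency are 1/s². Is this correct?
Units of each symbol in ω = 2πf:
  f (frequency): 1/s
  The factor 2π is dimensionless.

Multiplying the contributions: [1/s]
Adding exponents of each base unit: s: -1
SI base units of angular frequency: 1/s

The claimed units 1/s² (exponents s: -2) do not match the derived units 1/s (exponents s: -1), so the claim is incorrect.

Answer: No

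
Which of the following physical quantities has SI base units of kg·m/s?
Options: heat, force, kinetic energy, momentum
Checking the SI base units of each option:
  heat (Q = mcΔT): kg·m²/s²  ✗
  force (F = ma): kg·m/s²  ✗
  kinetic energy (E = ½mv²): kg·m²/s²  ✗
  momentum (p = mv): kg·m/s  ✓ matches

Only momentum has units kg·m/s.

Answer: momentum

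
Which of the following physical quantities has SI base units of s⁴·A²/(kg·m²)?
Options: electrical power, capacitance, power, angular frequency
Checking the SI base units of each option:
  electrical power (P = IV): kg·m²/s³  ✗
  capacitance (C = Q/V): s⁴·A²/(kg·m²)  ✓ matches
  power (P = W/t): kg·m²/s³  ✗
  angular frequency (ω = 2πf): 1/s  ✗

Only capacitance has units s⁴·A²/(kg·m²).

Answer: capacitance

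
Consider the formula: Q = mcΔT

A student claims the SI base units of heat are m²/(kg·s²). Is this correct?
Units of each symbol in Q = mcΔT:
  m (mass): kg
  c (specific heat capacity, in J/(kg·K)): m²/(s²·K)
  ΔT (temperature change): K

Multiplying the contributions: [kg] · [m²/(s²·K)] · [K]
Adding exponents of each base unit: kg: 1, m: 2, s: -2
SI base units of heat: kg·m²/s²

The claimed units m²/(kg·s²) (exponents kg: -1, m: 2, s: -2) do not match the derived units kg·m²/s² (exponents kg: 1, m: 2, s: -2), so the claim is incorrect.

Answer: No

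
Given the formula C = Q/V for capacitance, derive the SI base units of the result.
Units of each symbol in C = Q/V:
  Q (charge, in coulombs): s·A
  V (voltage, in volts): kg·m²/(s³·A)  → in the denominator, contributes s³·A/(kg·m²)

Multiplying the contributions: [s·A] · [s³·A/(kg·m²)]
Adding exponents of each base unit: kg: -1, m: -2, s: 4, A: 2
SI base units of capacitance: s⁴·A²/(kg·m²)

Answer: s⁴·A²/(kg·m²)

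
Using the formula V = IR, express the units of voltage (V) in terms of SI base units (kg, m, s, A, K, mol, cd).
Units of each symbol in V = IR:
  I (current): A
  R (resistance, in ohms): kg·m²/(s³·A²)

Multiplying the contributions: [A] · [kg·m²/(s³·A²)]
Adding exponents of each base unit: kg: 1, m: 2, s: -3, A: -1
SI base units of voltage: kg·m²/(s³·A)

Answer: kg·m²/(s³·A)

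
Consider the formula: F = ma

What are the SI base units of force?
Units of each symbol in F = ma:
  m (mass): kg
  a (acceleration): m/s²

Multiplying the contributions: [kg] · [m/s²]
Adding exponents of each base unit: kg: 1, m: 1, s: -2
SI base units of force: kg·m/s²

Answer: kg·m/s²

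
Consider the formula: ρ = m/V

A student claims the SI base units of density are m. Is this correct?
Units of each symbol in ρ = m/V:
  m (mass): kg
  V (volume): m³  → in the denominator, contributes 1/m³

Multiplying the contributions: [kg] · [1/m³]
Adding exponents of each base unit: kg: 1, m: -3
SI base units of density: kg/m³

The claimed units m (exponents m: 1) do not match the derived units kg/m³ (exponents kg: 1, m: -3), so the claim is incorrect.

Answer: No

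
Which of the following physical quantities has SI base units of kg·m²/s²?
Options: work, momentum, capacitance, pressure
Checking the SI base units of each option:
  work (W = Fd): kg·m²/s²  ✓ matches
  momentum (p = mv): kg·m/s  ✗
  capacitance (C = Q/V): s⁴·A²/(kg·m²)  ✗
  pressure (P = F/A): kg/(m·s²)  ✗

Only work has units kg·m²/s².

Answer: work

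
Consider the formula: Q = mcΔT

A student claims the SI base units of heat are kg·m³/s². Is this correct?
Units of each symbol in Q = mcΔT:
  m (mass): kg
  c (specific heat capacity, in J/(kg·K)): m²/(s²·K)
  ΔT (temperature change): K

Multiplying the contributions: [kg] · [m²/(s²·K)] · [K]
Adding exponents of each base unit: kg: 1, m: 2, s: -2
SI base units of heat: kg·m²/s²

The claimed units kg·m³/s² (exponents kg: 1, m: 3, s: -2) do not match the derived units kg·m²/s² (exponents kg: 1, m: 2, s: -2), so the claim is incorrect.

Answer: No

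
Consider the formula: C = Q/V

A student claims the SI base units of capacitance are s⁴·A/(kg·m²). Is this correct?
Units of each symbol in C = Q/V:
  Q (charge, in coulombs): s·A
  V (voltage, in volts): kg·m²/(s³·A)  → in the denominator, contributes s³·A/(kg·m²)

Multiplying the contributions: [s·A] · [s³·A/(kg·m²)]
Adding exponents of each base unit: kg: -1, m: -2, s: 4, A: 2
SI base units of capacitance: s⁴·A²/(kg·m²)

The claimed units s⁴·A/(kg·m²) (exponents kg: -1, m: -2, s: 4, A: 1) do not match the derived units s⁴·A²/(kg·m²) (exponents kg: -1, m: -2, s: 4, A: 2), so the claim is incorrect.

Answer: No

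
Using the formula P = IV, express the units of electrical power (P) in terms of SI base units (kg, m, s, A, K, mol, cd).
Units of each symbol in P = IV:
  I (current): A
  V (voltage, in volts): kg·m²/(s³·A)

Multiplying the contributions: [A] · [kg·m²/(s³·A)]
Adding exponents of each base unit: kg: 1, m: 2, s: -3
SI base units of electrical power: kg·m²/s³

Answer: kg·m²/s³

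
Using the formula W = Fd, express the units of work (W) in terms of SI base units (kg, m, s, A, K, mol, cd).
Units of each symbol in W = Fd:
  F (force): kg·m/s²
  d (displacement): m

Multiplying the contributions: [kg·m/s²] · [m]
Adding exponents of each base unit: kg: 1, m: 2, s: -2
SI base units of work: kg·m²/s²

Answer: kg·m²/s²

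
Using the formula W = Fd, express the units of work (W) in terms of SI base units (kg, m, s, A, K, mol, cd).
Units of each symbol in W = Fd:
  F (force): kg·m/s²
  d (displacement): m

Multiplying the contributions: [kg·m/s²] · [m]
Adding exponents of each base unit: kg: 1, m: 2, s: -2
SI base units of work: kg·m²/s²

Answer: kg·m²/s²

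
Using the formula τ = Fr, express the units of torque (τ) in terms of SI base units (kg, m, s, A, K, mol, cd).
Units of each symbol in τ = Fr:
  F (force): kg·m/s²
  r (lever arm): m

Multiplying the contributions: [kg·m/s²] · [m]
Adding exponents of each base unit: kg: 1, m: 2, s: -2
SI base units of torque: kg·m²/s²

Answer: kg·m²/s²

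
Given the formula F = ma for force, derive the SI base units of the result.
Units of each symbol in F = ma:
  m (mass): kg
  a (acceleration): m/s²

Multiplying the contributions: [kg] · [m/s²]
Adding exponents of each base unit: kg: 1, m: 1, s: -2
SI base units of force: kg·m/s²

Answer: kg·m/s²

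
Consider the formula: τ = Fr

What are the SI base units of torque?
Units of each symbol in τ = Fr:
  F (force): kg·m/s²
  r (lever arm): m

Multiplying the contributions: [kg·m/s²] · [m]
Adding exponents of each base unit: kg: 1, m: 2, s: -2
SI base units of torque: kg·m²/s²

Answer: kg·m²/s²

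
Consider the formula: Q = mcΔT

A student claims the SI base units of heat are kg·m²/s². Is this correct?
Units of each symbol in Q = mcΔT:
  m (mass): kg
  c (specific heat capacity, in J/(kg·K)): m²/(s²·K)
  ΔT (temperature change): K

Multiplying the contributions: [kg] · [m²/(s²·K)] · [K]
Adding exponents of each base unit: kg: 1, m: 2, s: -2
SI base units of heat: kg·m²/s²

The claimed units kg·m²/s² match the derived units, so the claim is correct.

Answer: Yes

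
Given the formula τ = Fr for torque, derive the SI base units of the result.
Units of each symbol in τ = Fr:
  F (force): kg·m/s²
  r (lever arm): m

Multiplying the contributions: [kg·m/s²] · [m]
Adding exponents of each base unit: kg: 1, m: 2, s: -2
SI base units of torque: kg·m²/s²

Answer: kg·m²/s²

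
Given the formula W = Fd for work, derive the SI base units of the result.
Units of each symbol in W = Fd:
  F (force): kg·m/s²
  d (displacement): m

Multiplying the contributions: [kg·m/s²] · [m]
Adding exponents of each base unit: kg: 1, m: 2, s: -2
SI base units of work: kg·m²/s²

Answer: kg·m²/s²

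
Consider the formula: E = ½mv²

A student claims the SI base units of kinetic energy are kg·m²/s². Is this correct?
Units of each symbol in E = ½mv²:
  m (mass): kg
  v (speed): m/s  → to the power 2, contributes m²/s²
  The factor ½ is dimensionless.

Multiplying the contributions: [kg] · [m²/s²]
Adding exponents of each base unit: kg: 1, m: 2, s: -2
SI base units of kinetic energy: kg·m²/s²

The claimed units kg·m²/s² match the derived units, so the claim is correct.

Answer: Yes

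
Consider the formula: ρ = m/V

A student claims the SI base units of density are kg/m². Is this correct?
Units of each symbol in ρ = m/V:
  m (mass): kg
  V (volume): m³  → in the denominator, contributes 1/m³

Multiplying the contributions: [kg] · [1/m³]
Adding exponents of each base unit: kg: 1, m: -3
SI base units of density: kg/m³

The claimed units kg/m² (exponents kg: 1, m: -2) do not match the derived units kg/m³ (exponents kg: 1, m: -3), so the claim is incorrect.

Answer: No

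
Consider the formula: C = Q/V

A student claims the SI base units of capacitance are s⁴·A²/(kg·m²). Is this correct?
Units of each symbol in C = Q/V:
  Q (charge, in coulombs): s·A
  V (voltage, in volts): kg·m²/(s³·A)  → in the denominator, contributes s³·A/(kg·m²)

Multiplying the contributions: [s·A] · [s³·A/(kg·m²)]
Adding exponents of each base unit: kg: -1, m: -2, s: 4, A: 2
SI base units of capacitance: s⁴·A²/(kg·m²)

The claimed units s⁴·A²/(kg·m²) match the derived units, so the claim is correct.

Answer: Yes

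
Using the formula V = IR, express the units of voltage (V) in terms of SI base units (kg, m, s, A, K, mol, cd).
Units of each symbol in V = IR:
  I (current): A
  R (resistance, in ohms): kg·m²/(s³·A²)

Multiplying the contributions: [A] · [kg·m²/(s³·A²)]
Adding exponents of each base unit: kg: 1, m: 2, s: -3, A: -1
SI base units of voltage: kg·m²/(s³·A)

Answer: kg·m²/(s³·A)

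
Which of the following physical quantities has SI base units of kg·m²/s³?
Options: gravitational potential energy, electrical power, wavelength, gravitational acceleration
Checking the SI base units of each option:
  gravitational potential energy (U = -GMm/r): kg·m²/s²  ✗
  electrical power (P = IV): kg·m²/s³  ✓ matches
  wavelength (λ = v/f): m  ✗
  gravitational acceleration (g = GM/r²): m/s²  ✗

Only electrical power has units kg·m²/s³.

Answer: electrical power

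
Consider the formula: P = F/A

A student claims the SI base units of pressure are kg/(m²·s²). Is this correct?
Units of each symbol in P = F/A:
  F (force): kg·m/s²
  A (area): m²  → in the denominator, contributes 1/m²

Multiplying the contributions: [kg·m/s²] · [1/m²]
Adding exponents of each base unit: kg: 1, m: -1, s: -2
SI base units of pressure: kg/(m·s²)

The claimed units kg/(m²·s²) (exponents kg: 1, m: -2, s: -2) do not match the derived units kg/(m·s²) (exponents kg: 1, m: -1, s: -2), so the claim is incorrect.

Answer: No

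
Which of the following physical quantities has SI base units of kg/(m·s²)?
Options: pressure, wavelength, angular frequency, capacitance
Checking the SI base units of each option:
  pressure (P = F/A): kg/(m·s²)  ✓ matches
  wavelength (λ = v/f): m  ✗
  angular frequency (ω = 2πf): 1/s  ✗
  capacitance (C = Q/V): s⁴·A²/(kg·m²)  ✗

Only pressure has units kg/(m·s²).

Answer: pressure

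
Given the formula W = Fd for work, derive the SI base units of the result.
Units of each symbol in W = Fd:
  F (force): kg·m/s²
  d (displacement): m

Multiplying the contributions: [kg·m/s²] · [m]
Adding exponents of each base unit: kg: 1, m: 2, s: -2
SI base units of work: kg·m²/s²

Answer: kg·m²/s²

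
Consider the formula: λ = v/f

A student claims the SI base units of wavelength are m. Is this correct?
Units of each symbol in λ = v/f:
  v (wave speed): m/s
  f (frequency): 1/s  → in the denominator, contributes s

Multiplying the contributions: [m/s] · [s]
Adding exponents of each base unit: m: 1
SI base units of wavelength: m

The claimed units m match the derived units, so the claim is correct.

Answer: Yes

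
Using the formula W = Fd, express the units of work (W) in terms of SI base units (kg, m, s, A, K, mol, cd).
Units of each symbol in W = Fd:
  F (force): kg·m/s²
  d (displacement): m

Multiplying the contributions: [kg·m/s²] · [m]
Adding exponents of each base unit: kg: 1, m: 2, s: -2
SI base units of work: kg·m²/s²

Answer: kg·m²/s²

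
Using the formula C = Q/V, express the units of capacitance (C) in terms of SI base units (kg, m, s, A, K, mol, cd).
Units of each symbol in C = Q/V:
  Q (charge, in coulombs): s·A
  V (voltage, in volts): kg·m²/(s³·A)  → in the denominator, contributes s³·A/(kg·m²)

Multiplying the contributions: [s·A] · [s³·A/(kg·m²)]
Adding exponents of each base unit: kg: -1, m: -2, s: 4, A: 2
SI base units of capacitance: s⁴·A²/(kg·m²)

Answer: s⁴·A²/(kg·m²)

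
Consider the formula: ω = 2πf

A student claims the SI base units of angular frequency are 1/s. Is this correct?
Units of each symbol in ω = 2πf:
  f (frequency): 1/s
  The factor 2π is dimensionless.

Multiplying the contributions: [1/s]
Adding exponents of each base unit: s: -1
SI base units of angular frequency: 1/s

The claimed units 1/s match the derived units, so the claim is correct.

Answer: Yes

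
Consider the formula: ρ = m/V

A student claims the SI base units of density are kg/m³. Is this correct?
Units of each symbol in ρ = m/V:
  m (mass): kg
  V (volume): m³  → in the denominator, contributes 1/m³

Multiplying the contributions: [kg] · [1/m³]
Adding exponents of each base unit: kg: 1, m: -3
SI base units of density: kg/m³

The claimed units kg/m³ match the derived units, so the claim is correct.

Answer: Yes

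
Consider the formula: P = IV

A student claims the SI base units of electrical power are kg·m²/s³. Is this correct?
Units of each symbol in P = IV:
  I (current): A
  V (voltage, in volts): kg·m²/(s³·A)

Multiplying the contributions: [A] · [kg·m²/(s³·A)]
Adding exponents of each base unit: kg: 1, m: 2, s: -3
SI base units of electrical power: kg·m²/s³

The claimed units kg·m²/s³ match the derived units, so the claim is correct.

Answer: Yes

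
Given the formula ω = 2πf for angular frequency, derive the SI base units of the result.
Units of each symbol in ω = 2πf:
  f (frequency): 1/s
  The factor 2π is dimensionless.

Multiplying the contributions: [1/s]
Adding exponents of each base unit: s: -1
SI base units of angular frequency: 1/s

Answer: 1/s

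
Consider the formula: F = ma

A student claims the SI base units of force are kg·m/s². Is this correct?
Units of each symbol in F = ma:
  m (mass): kg
  a (acceleration): m/s²

Multiplying the contributions: [kg] · [m/s²]
Adding exponents of each base unit: kg: 1, m: 1, s: -2
SI base units of force: kg·m/s²

The claimed units kg·m/s² match the derived units, so the claim is correct.

Answer: Yes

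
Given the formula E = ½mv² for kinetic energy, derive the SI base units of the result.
Units of each symbol in E = ½mv²:
  m (mass): kg
  v (speed): m/s  → to the power 2, contributes m²/s²
  The factor ½ is dimensionless.

Multiplying the contributions: [kg] · [m²/s²]
Adding exponents of each base unit: kg: 1, m: 2, s: -2
SI base units of kinetic energy: kg·m²/s²

Answer: kg·m²/s²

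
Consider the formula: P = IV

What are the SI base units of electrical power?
Units of each symbol in P = IV:
  I (current): A
  V (voltage, in volts): kg·m²/(s³·A)

Multiplying the contributions: [A] · [kg·m²/(s³·A)]
Adding exponents of each base unit: kg: 1, m: 2, s: -3
SI base units of electrical power: kg·m²/s³

Answer: kg·m²/s³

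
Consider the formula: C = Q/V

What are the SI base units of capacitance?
Units of each symbol in C = Q/V:
  Q (charge, in coulombs): s·A
  V (voltage, in volts): kg·m²/(s³·A)  → in the denominator, contributes s³·A/(kg·m²)

Multiplying the contributions: [s·A] · [s³·A/(kg·m²)]
Adding exponents of each base unit: kg: -1, m: -2, s: 4, A: 2
SI base units of capacitance: s⁴·A²/(kg·m²)

Answer: s⁴·A²/(kg·m²)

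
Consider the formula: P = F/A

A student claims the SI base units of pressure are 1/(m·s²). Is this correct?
Units of each symbol in P = F/A:
  F (force): kg·m/s²
  A (area): m²  → in the denominator, contributes 1/m²

Multiplying the contributions: [kg·m/s²] · [1/m²]
Adding exponents of each base unit: kg: 1, m: -1, s: -2
SI base units of pressure: kg/(m·s²)

The claimed units 1/(m·s²) (exponents m: -1, s: -2) do not match the derived units kg/(m·s²) (exponents kg: 1, m: -1, s: -2), so the claim is incorrect.

Answer: No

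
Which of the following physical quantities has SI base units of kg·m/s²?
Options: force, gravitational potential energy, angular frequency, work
Checking the SI base units of each option:
  force (F = ma): kg·m/s²  ✓ matches
  gravitational potential energy (U = -GMm/r): kg·m²/s²  ✗
  angular frequency (ω = 2πf): 1/s  ✗
  work (W = Fd): kg·m²/s²  ✗

Only force has units kg·m/s².

Answer: force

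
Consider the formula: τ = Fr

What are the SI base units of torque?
Units of each symbol in τ = Fr:
  F (force): kg·m/s²
  r (lever arm): m

Multiplying the contributions: [kg·m/s²] · [m]
Adding exponents of each base unit: kg: 1, m: 2, s: -2
SI base units of torque: kg·m²/s²

Answer: kg·m²/s²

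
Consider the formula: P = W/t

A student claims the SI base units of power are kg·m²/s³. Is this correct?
Units of each symbol in P = W/t:
  W (work): kg·m²/s²
  t (time): s  → in the denominator, contributes 1/s

Multiplying the contributions: [kg·m²/s²] · [1/s]
Adding exponents of each base unit: kg: 1, m: 2, s: -3
SI base units of power: kg·m²/s³

The claimed units kg·m²/s³ match the derived units, so the claim is correct.

Answer: Yes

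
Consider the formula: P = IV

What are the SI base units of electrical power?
Units of each symbol in P = IV:
  I (current): A
  V (voltage, in volts): kg·m²/(s³·A)

Multiplying the contributions: [A] · [kg·m²/(s³·A)]
Adding exponents of each base unit: kg: 1, m: 2, s: -3
SI base units of electrical power: kg·m²/s³

Answer: kg·m²/s³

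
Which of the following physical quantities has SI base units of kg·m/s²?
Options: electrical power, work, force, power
Checking the SI base units of each option:
  electrical power (P = IV): kg·m²/s³  ✗
  work (W = Fd): kg·m²/s²  ✗
  force (F = ma): kg·m/s²  ✓ matches
  power (P = W/t): kg·m²/s³  ✗

Only force has units kg·m/s².

Answer: force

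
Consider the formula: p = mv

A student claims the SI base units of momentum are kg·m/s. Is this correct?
Units of each symbol in p = mv:
  m (mass): kg
  v (velocity): m/s

Multiplying the contributions: [kg] · [m/s]
Adding exponents of each base unit: kg: 1, m: 1, s: -1
SI base units of momentum: kg·m/s

The claimed units kg·m/s match the derived units, so the claim is correct.

Answer: Yes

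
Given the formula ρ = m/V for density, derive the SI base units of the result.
Units of each symbol in ρ = m/V:
  m (mass): kg
  V (volume): m³  → in the denominator, contributes 1/m³

Multiplying the contributions: [kg] · [1/m³]
Adding exponents of each base unit: kg: 1, m: -3
SI base units of density: kg/m³

Answer: kg/m³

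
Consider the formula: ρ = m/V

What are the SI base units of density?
Units of each symbol in ρ = m/V:
  m (mass): kg
  V (volume): m³  → in the denominator, contributes 1/m³

Multiplying the contributions: [kg] · [1/m³]
Adding exponents of each base unit: kg: 1, m: -3
SI base units of density: kg/m³

Answer: kg/m³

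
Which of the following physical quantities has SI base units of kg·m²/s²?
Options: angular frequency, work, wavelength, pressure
Checking the SI base units of each option:
  angular frequency (ω = 2πf): 1/s  ✗
  work (W = Fd): kg·m²/s²  ✓ matches
  wavelength (λ = v/f): m  ✗
  pressure (P = F/A): kg/(m·s²)  ✗

Only work has units kg·m²/s².

Answer: work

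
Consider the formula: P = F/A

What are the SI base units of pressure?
Units of each symbol in P = F/A:
  F (force): kg·m/s²
  A (area): m²  → in the denominator, contributes 1/m²

Multiplying the contributions: [kg·m/s²] · [1/m²]
Adding exponents of each base unit: kg: 1, m: -1, s: -2
SI base units of pressure: kg/(m·s²)

Answer: kg/(m·s²)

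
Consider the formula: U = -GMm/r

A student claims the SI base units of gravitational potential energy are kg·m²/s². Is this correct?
Units of each symbol in U = -GMm/r:
  G (gravitational constant): m³/(kg·s²)
  M (mass): kg
  m (mass): kg
  r (distance): m  → in the denominator, contributes 1/m
  The minus sign does not affect the units.

Multiplying the contributions: [m³/(kg·s²)] · [kg] · [kg] · [1/m]
Adding exponents of each base unit: kg: 1, m: 2, s: -2
SI base units of gravitational potential energy: kg·m²/s²

The claimed units kg·m²/s² match the derived units, so the claim is correct.

Answer: Yes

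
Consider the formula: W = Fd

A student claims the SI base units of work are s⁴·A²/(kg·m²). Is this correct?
Units of each symbol in W = Fd:
  F (force): kg·m/s²
  d (displacement): m

Multiplying the contributions: [kg·m/s²] · [m]
Adding exponents of each base unit: kg: 1, m: 2, s: -2
SI base units of work: kg·m²/s²

The claimed units s⁴·A²/(kg·m²) (exponents kg: -1, m: -2, s: 4, A: 2) do not match the derived units kg·m²/s² (exponents kg: 1, m: 2, s: -2), so the claim is incorrect.

Answer: No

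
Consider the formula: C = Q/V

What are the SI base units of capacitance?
Units of each symbol in C = Q/V:
  Q (charge, in coulombs): s·A
  V (voltage, in volts): kg·m²/(s³·A)  → in the denominator, contributes s³·A/(kg·m²)

Multiplying the contributions: [s·A] · [s³·A/(kg·m²)]
Adding exponents of each base unit: kg: -1, m: -2, s: 4, A: 2
SI base units of capacitance: s⁴·A²/(kg·m²)

Answer: s⁴·A²/(kg·m²)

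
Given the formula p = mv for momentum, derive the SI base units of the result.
Units of each symbol in p = mv:
  m (mass): kg
  v (velocity): m/s

Multiplying the contributions: [kg] · [m/s]
Adding exponents of each base unit: kg: 1, m: 1, s: -1
SI base units of momentum: kg·m/s

Answer: kg·m/s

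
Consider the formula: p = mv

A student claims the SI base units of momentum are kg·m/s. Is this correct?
Units of each symbol in p = mv:
  m (mass): kg
  v (velocity): m/s

Multiplying the contributions: [kg] · [m/s]
Adding exponents of each base unit: kg: 1, m: 1, s: -1
SI base units of momentum: kg·m/s

The claimed units kg·m/s match the derived units, so the claim is correct.

Answer: Yes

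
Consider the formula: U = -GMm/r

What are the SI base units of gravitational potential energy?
Units of each symbol in U = -GMm/r:
  G (gravitational constant): m³/(kg·s²)
  M (mass): kg
  m (mass): kg
  r (distance): m  → in the denominator, contributes 1/m
  The minus sign does not affect the units.

Multiplying the contributions: [m³/(kg·s²)] · [kg] · [kg] · [1/m]
Adding exponents of each base unit: kg: 1, m: 2, s: -2
SI base units of gravitational potential energy: kg·m²/s²

Answer: kg·m²/s²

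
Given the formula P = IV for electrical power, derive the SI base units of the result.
Units of each symbol in P = IV:
  I (current): A
  V (voltage, in volts): kg·m²/(s³·A)

Multiplying the contributions: [A] · [kg·m²/(s³·A)]
Adding exponents of each base unit: kg: 1, m: 2, s: -3
SI base units of electrical power: kg·m²/s³

Answer: kg·m²/s³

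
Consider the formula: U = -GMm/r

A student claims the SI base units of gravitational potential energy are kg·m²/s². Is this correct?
Units of each symbol in U = -GMm/r:
  G (gravitational constant): m³/(kg·s²)
  M (mass): kg
  m (mass): kg
  r (distance): m  → in the denominator, contributes 1/m
  The minus sign does not affect the units.

Multiplying the contributions: [m³/(kg·s²)] · [kg] · [kg] · [1/m]
Adding exponents of each base unit: kg: 1, m: 2, s: -2
SI base units of gravitational potential energy: kg·m²/s²

The claimed units kg·m²/s² match the derived units, so the claim is correct.

Answer: Yes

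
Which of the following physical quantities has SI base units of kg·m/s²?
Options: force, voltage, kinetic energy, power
Checking the SI base units of each option:
  force (F = ma): kg·m/s²  ✓ matches
  voltage (V = IR): kg·m²/(s³·A)  ✗
  kinetic energy (E = ½mv²): kg·m²/s²  ✗
  power (P = W/t): kg·m²/s³  ✗

Only force has units kg·m/s².

Answer: force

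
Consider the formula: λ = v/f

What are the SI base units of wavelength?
Units of each symbol in λ = v/f:
  v (wave speed): m/s
  f (frequency): 1/s  → in the denominator, contributes s

Multiplying the contributions: [m/s] · [s]
Adding exponents of each base unit: m: 1
SI base units of wavelength: m

Answer: m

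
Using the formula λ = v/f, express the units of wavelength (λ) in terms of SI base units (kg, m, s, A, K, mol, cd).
Units of each symbol in λ = v/f:
  v (wave speed): m/s
  f (frequency): 1/s  → in the denominator, contributes s

Multiplying the contributions: [m/s] · [s]
Adding exponents of each base unit: m: 1
SI base units of wavelength: m

Answer: m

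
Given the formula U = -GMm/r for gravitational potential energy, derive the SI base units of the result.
Units of each symbol in U = -GMm/r:
  G (gravitational constant): m³/(kg·s²)
  M (mass): kg
  m (mass): kg
  r (distance): m  → in the denominator, contributes 1/m
  The minus sign does not affect the units.

Multiplying the contributions: [m³/(kg·s²)] · [kg] · [kg] · [1/m]
Adding exponents of each base unit: kg: 1, m: 2, s: -2
SI base units of gravitational potential energy: kg·m²/s²

Answer: kg·m²/s²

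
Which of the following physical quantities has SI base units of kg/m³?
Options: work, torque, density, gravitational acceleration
Checking the SI base units of each option:
  work (W = Fd): kg·m²/s²  ✗
  torque (τ = Fr): kg·m²/s²  ✗
  density (ρ = m/V): kg/m³  ✓ matches
  gravitational acceleration (g = GM/r²): m/s²  ✗

Only density has units kg/m³.

Answer: density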